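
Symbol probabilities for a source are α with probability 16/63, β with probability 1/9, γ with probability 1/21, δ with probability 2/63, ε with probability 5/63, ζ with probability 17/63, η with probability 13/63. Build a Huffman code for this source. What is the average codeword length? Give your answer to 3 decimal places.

2.508 bits/symbol

Repeatedly combine the two least-probable nodes; the expected code length is the sum of the merged weights.
merge 2/63 + 1/21 → 5/63
merge 5/63 + 5/63 → 10/63
merge 1/9 + 10/63 → 17/63
merge 13/63 + 16/63 → 29/63
merge 17/63 + 17/63 → 34/63
merge 29/63 + 34/63 → 1
L = 5/63 + 10/63 + 17/63 + 29/63 + 34/63 + 1 = 158/63 ≈ 2.508 bits/symbol.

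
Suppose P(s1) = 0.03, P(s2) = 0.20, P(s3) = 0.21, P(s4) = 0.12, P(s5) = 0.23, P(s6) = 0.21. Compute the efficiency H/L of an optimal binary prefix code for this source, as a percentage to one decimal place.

Entropy H = −Σ p log₂ p ≈ 2.4165 bits.
Huffman merges: 3/100+3/25→3/20; 3/20+1/5→7/20; 21/100+21/100→21/50; 23/100+7/20→29/50; 21/50+29/50→1. L = 5/2 ≈ 2.5000.
Efficiency = H/L = 2.4165/2.5000 = 96.7%.

96.7%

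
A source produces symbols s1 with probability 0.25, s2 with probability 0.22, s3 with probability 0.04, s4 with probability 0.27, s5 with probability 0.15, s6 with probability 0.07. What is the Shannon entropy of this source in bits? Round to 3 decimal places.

H = −Σ pᵢ log₂ pᵢ.
−0.25·log₂(0.25) = 0.5000
−0.22·log₂(0.22) = 0.4806
−0.04·log₂(0.04) = 0.1858
−0.27·log₂(0.27) = 0.5100
−0.15·log₂(0.15) = 0.4105
−0.07·log₂(0.07) = 0.2686
Sum ≈ 2.3554 → 2.355 bits.

2.355 bits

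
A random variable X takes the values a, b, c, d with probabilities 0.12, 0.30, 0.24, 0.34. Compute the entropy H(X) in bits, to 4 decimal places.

1.9115 bits

H = −Σ pᵢ log₂ pᵢ.
−0.12·log₂(0.12) = 0.3671
−0.30·log₂(0.30) = 0.5211
−0.24·log₂(0.24) = 0.4941
−0.34·log₂(0.34) = 0.5292
Sum ≈ 1.9115 → 1.9115 bits.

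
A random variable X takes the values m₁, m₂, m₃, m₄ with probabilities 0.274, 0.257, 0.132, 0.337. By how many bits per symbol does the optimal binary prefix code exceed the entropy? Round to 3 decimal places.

0.070 bits

Entropy H = −Σ p log₂ p ≈ 1.9300 bits.
Huffman merges: 33/250+257/1000→389/1000; 137/500+337/1000→611/1000; 389/1000+611/1000→1. L = 2 ≈ 2.0000.
L − H = 2.0000 − 1.9300 = 0.070 bits.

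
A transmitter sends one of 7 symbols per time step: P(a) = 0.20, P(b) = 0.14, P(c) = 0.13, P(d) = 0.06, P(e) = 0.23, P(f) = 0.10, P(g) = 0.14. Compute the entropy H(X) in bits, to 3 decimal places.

2.705 bits

H = −Σ pᵢ log₂ pᵢ.
−0.20·log₂(0.20) = 0.4644
−0.14·log₂(0.14) = 0.3971
−0.13·log₂(0.13) = 0.3826
−0.06·log₂(0.06) = 0.2435
−0.23·log₂(0.23) = 0.4877
−0.10·log₂(0.10) = 0.3322
−0.14·log₂(0.14) = 0.3971
Sum ≈ 2.7046 → 2.705 bits.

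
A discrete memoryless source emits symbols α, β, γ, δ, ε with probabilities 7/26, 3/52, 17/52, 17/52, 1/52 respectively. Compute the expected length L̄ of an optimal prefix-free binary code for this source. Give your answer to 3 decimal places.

2.077 bits/symbol

Repeatedly combine the two least-probable nodes; the expected code length is the sum of the merged weights.
merge 1/52 + 3/52 → 1/13
merge 1/13 + 7/26 → 9/26
merge 17/52 + 17/52 → 17/26
merge 9/26 + 17/26 → 1
L = 1/13 + 9/26 + 17/26 + 1 = 27/13 ≈ 2.077 bits/symbol.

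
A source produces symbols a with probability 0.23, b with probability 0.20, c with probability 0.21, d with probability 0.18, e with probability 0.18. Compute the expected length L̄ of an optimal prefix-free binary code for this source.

2.36 bits/symbol

Repeatedly combine the two least-probable nodes; the expected code length is the sum of the merged weights.
merge 9/50 + 9/50 → 9/25
merge 1/5 + 21/100 → 41/100
merge 23/100 + 9/25 → 59/100
merge 41/100 + 59/100 → 1
L = 9/25 + 41/100 + 59/100 + 1 = 59/25 = 2.36 bits/symbol.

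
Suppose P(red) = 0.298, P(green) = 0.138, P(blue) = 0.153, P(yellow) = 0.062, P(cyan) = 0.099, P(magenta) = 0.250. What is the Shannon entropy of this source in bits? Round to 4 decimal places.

H = −Σ pᵢ log₂ pᵢ.
−0.298·log₂(0.298) = 0.5205
−0.138·log₂(0.138) = 0.3943
−0.153·log₂(0.153) = 0.4144
−0.062·log₂(0.062) = 0.2487
−0.099·log₂(0.099) = 0.3303
−0.250·log₂(0.250) = 0.5000
Sum ≈ 2.4082 → 2.4082 bits.

2.4082 bits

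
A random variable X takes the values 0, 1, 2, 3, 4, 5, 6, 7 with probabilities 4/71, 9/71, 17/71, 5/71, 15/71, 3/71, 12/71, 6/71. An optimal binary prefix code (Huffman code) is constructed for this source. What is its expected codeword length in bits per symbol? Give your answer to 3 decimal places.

2.803 bits/symbol

Repeatedly combine the two least-probable nodes; the expected code length is the sum of the merged weights.
merge 3/71 + 4/71 → 7/71
merge 5/71 + 6/71 → 11/71
merge 7/71 + 9/71 → 16/71
merge 11/71 + 12/71 → 23/71
merge 15/71 + 16/71 → 31/71
merge 17/71 + 23/71 → 40/71
merge 31/71 + 40/71 → 1
L = 7/71 + 11/71 + 16/71 + 23/71 + 31/71 + 40/71 + 1 = 199/71 ≈ 2.803 bits/symbol.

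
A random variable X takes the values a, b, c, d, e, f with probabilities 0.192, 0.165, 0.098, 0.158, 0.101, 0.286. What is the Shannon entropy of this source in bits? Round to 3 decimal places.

H = −Σ pᵢ log₂ pᵢ.
−0.192·log₂(0.192) = 0.4571
−0.165·log₂(0.165) = 0.4289
−0.098·log₂(0.098) = 0.3284
−0.158·log₂(0.158) = 0.4206
−0.101·log₂(0.101) = 0.3341
−0.286·log₂(0.286) = 0.5165
Sum ≈ 2.4856 → 2.486 bits.

2.486 bits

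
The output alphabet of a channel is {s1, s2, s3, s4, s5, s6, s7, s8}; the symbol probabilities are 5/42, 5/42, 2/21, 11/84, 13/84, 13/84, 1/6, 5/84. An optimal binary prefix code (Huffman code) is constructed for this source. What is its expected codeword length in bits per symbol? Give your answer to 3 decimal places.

2.988 bits/symbol

Repeatedly combine the two least-probable nodes; the expected code length is the sum of the merged weights.
merge 5/84 + 2/21 → 13/84
merge 5/42 + 5/42 → 5/21
merge 11/84 + 13/84 → 2/7
merge 13/84 + 13/84 → 13/42
merge 1/6 + 5/21 → 17/42
merge 2/7 + 13/42 → 25/42
merge 17/42 + 25/42 → 1
L = 13/84 + 5/21 + 2/7 + 13/42 + 17/42 + 25/42 + 1 = 251/84 ≈ 2.988 bits/symbol.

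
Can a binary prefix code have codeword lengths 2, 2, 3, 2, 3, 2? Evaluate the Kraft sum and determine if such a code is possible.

With common denominator 2^3 = 8: Σ 2^(−ℓᵢ) = 2/8 + 2/8 + 1/8 + 2/8 + 1/8 + 2/8 = 10/8 = 1.25.
Kraft's inequality requires Σ ≤ 1; here Σ = 1.25 > 1, so no such prefix code exists.

1.25; no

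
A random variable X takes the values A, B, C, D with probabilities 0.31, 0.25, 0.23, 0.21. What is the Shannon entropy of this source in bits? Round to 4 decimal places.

H = −Σ pᵢ log₂ pᵢ.
−0.31·log₂(0.31) = 0.5238
−0.25·log₂(0.25) = 0.5000
−0.23·log₂(0.23) = 0.4877
−0.21·log₂(0.21) = 0.4728
Sum ≈ 1.9843 → 1.9843 bits.

1.9843 bits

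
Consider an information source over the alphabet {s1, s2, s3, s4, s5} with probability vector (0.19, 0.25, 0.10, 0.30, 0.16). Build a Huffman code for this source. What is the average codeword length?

Repeatedly combine the two least-probable nodes; the expected code length is the sum of the merged weights.
merge 1/10 + 4/25 → 13/50
merge 19/100 + 1/4 → 11/25
merge 13/50 + 3/10 → 14/25
merge 11/25 + 14/25 → 1
L = 13/50 + 11/25 + 14/25 + 1 = 113/50 = 2.26 bits/symbol.

2.26 bits/symbol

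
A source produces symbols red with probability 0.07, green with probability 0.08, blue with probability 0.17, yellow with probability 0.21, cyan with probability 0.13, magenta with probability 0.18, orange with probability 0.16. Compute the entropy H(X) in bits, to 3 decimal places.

2.718 bits

H = −Σ pᵢ log₂ pᵢ.
−0.07·log₂(0.07) = 0.2686
−0.08·log₂(0.08) = 0.2915
−0.17·log₂(0.17) = 0.4346
−0.21·log₂(0.21) = 0.4728
−0.13·log₂(0.13) = 0.3826
−0.18·log₂(0.18) = 0.4453
−0.16·log₂(0.16) = 0.4230
Sum ≈ 2.7184 → 2.718 bits.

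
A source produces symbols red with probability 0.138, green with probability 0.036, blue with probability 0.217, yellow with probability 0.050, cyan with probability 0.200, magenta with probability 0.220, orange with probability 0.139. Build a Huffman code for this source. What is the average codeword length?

2.649 bits/symbol

Repeatedly combine the two least-probable nodes; the expected code length is the sum of the merged weights.
merge 9/250 + 1/20 → 43/500
merge 43/500 + 69/500 → 28/125
merge 139/1000 + 1/5 → 339/1000
merge 217/1000 + 11/50 → 437/1000
merge 28/125 + 339/1000 → 563/1000
merge 437/1000 + 563/1000 → 1
L = 43/500 + 28/125 + 339/1000 + 437/1000 + 563/1000 + 1 = 2649/1000 = 2.649 bits/symbol.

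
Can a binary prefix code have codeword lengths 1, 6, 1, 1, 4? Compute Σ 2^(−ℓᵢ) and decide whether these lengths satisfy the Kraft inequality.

With common denominator 2^6 = 64: Σ 2^(−ℓᵢ) = 32/64 + 1/64 + 32/64 + 32/64 + 4/64 = 101/64 = 1.578125.
Kraft's inequality requires Σ ≤ 1; here Σ = 1.578125 > 1, so no such prefix code exists.

1.578125; no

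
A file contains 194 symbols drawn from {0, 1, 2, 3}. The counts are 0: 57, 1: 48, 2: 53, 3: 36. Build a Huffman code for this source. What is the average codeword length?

Probabilities are the counts divided by 194.
Repeatedly combine the two least-probable nodes; the expected code length is the sum of the merged weights.
merge 18/97 + 24/97 → 42/97
merge 53/194 + 57/194 → 55/97
merge 42/97 + 55/97 → 1
L = 42/97 + 55/97 + 1 = 2 bits/symbol.

2 bits/symbol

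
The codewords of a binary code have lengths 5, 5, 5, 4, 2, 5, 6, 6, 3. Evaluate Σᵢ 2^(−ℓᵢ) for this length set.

With common denominator 2^6 = 64: Σ 2^(−ℓᵢ) = 2/64 + 2/64 + 2/64 + 4/64 + 16/64 + 2/64 + 1/64 + 1/64 + 8/64 = 38/64 = 0.59375.

0.59375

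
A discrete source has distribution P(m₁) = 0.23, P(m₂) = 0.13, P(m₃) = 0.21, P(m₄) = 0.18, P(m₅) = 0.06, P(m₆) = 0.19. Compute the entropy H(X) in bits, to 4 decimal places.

2.4872 bits

H = −Σ pᵢ log₂ pᵢ.
−0.23·log₂(0.23) = 0.4877
−0.13·log₂(0.13) = 0.3826
−0.21·log₂(0.21) = 0.4728
−0.18·log₂(0.18) = 0.4453
−0.06·log₂(0.06) = 0.2435
−0.19·log₂(0.19) = 0.4552
Sum ≈ 2.4872 → 2.4872 bits.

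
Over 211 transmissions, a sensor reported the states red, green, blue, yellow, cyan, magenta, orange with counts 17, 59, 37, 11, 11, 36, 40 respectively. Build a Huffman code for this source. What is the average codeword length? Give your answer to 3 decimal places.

2.635 bits/symbol

Probabilities are the counts divided by 211.
Repeatedly combine the two least-probable nodes; the expected code length is the sum of the merged weights.
merge 11/211 + 11/211 → 22/211
merge 17/211 + 22/211 → 39/211
merge 36/211 + 37/211 → 73/211
merge 39/211 + 40/211 → 79/211
merge 59/211 + 73/211 → 132/211
merge 79/211 + 132/211 → 1
L = 22/211 + 39/211 + 73/211 + 79/211 + 132/211 + 1 = 556/211 ≈ 2.635 bits/symbol.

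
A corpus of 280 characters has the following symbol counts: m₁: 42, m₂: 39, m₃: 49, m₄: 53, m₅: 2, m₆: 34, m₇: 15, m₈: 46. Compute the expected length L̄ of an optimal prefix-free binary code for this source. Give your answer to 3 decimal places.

Probabilities are the counts divided by 280.
Repeatedly combine the two least-probable nodes; the expected code length is the sum of the merged weights.
merge 1/140 + 3/56 → 17/280
merge 17/280 + 17/140 → 51/280
merge 39/280 + 3/20 → 81/280
merge 23/140 + 7/40 → 19/56
merge 51/280 + 53/280 → 13/35
merge 81/280 + 19/56 → 22/35
merge 13/35 + 22/35 → 1
L = 17/280 + 51/280 + 81/280 + 19/56 + 13/35 + 22/35 + 1 = 201/70 ≈ 2.871 bits/symbol.

2.871 bits/symbol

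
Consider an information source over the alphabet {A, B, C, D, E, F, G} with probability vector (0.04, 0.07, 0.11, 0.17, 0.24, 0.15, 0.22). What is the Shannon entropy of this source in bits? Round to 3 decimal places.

H = −Σ pᵢ log₂ pᵢ.
−0.04·log₂(0.04) = 0.1858
−0.07·log₂(0.07) = 0.2686
−0.11·log₂(0.11) = 0.3503
−0.17·log₂(0.17) = 0.4346
−0.24·log₂(0.24) = 0.4941
−0.15·log₂(0.15) = 0.4105
−0.22·log₂(0.22) = 0.4806
Sum ≈ 2.6244 → 2.624 bits.

2.624 bits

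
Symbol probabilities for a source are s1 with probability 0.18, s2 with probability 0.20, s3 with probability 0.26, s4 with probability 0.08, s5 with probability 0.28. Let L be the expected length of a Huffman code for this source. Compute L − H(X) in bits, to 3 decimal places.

0.039 bits

Entropy H = −Σ p log₂ p ≈ 2.2207 bits.
Huffman merges: 2/25+9/50→13/50; 1/5+13/50→23/50; 13/50+7/25→27/50; 23/50+27/50→1. L = 113/50 ≈ 2.2600.
L − H = 2.2600 − 2.2207 = 0.039 bits.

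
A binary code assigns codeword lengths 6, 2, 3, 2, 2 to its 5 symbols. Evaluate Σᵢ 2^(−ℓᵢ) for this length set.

0.890625

With common denominator 2^6 = 64: Σ 2^(−ℓᵢ) = 1/64 + 16/64 + 8/64 + 16/64 + 16/64 = 57/64 = 0.890625.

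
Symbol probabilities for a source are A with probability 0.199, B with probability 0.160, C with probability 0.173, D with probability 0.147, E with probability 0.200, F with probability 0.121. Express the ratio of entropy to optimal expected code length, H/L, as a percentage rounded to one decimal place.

98.6%

Entropy H = −Σ p log₂ p ≈ 2.5641 bits.
Huffman merges: 121/1000+147/1000→67/250; 4/25+173/1000→333/1000; 199/1000+1/5→399/1000; 67/250+333/1000→601/1000; 399/1000+601/1000→1. L = 2601/1000 ≈ 2.6010.
Efficiency = H/L = 2.5641/2.6010 = 98.6%.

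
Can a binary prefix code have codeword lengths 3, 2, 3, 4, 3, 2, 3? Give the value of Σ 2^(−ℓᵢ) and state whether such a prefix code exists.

With common denominator 2^4 = 16: Σ 2^(−ℓᵢ) = 2/16 + 4/16 + 2/16 + 1/16 + 2/16 + 4/16 + 2/16 = 17/16 = 1.0625.
Kraft's inequality requires Σ ≤ 1; here Σ = 1.0625 > 1, so no such prefix code exists.

1.0625; no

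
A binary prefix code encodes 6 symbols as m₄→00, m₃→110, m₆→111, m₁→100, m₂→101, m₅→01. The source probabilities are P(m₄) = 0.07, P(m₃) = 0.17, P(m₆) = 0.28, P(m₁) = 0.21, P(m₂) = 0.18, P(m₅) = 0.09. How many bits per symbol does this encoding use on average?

L̄ = Σ pᵢ·ℓᵢ = 0.07·2 + 0.17·3 + 0.28·3 + 0.21·3 + 0.18·3 + 0.09·2 = 2.84 bits/symbol.

2.84 bits/symbol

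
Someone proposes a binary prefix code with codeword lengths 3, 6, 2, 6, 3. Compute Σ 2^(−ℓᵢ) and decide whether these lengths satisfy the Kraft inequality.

0.53125; yes

With common denominator 2^6 = 64: Σ 2^(−ℓᵢ) = 8/64 + 1/64 + 16/64 + 1/64 + 8/64 = 34/64 = 0.53125.
Kraft's inequality requires Σ ≤ 1; here Σ = 0.53125 ≤ 1, so such a prefix code exists.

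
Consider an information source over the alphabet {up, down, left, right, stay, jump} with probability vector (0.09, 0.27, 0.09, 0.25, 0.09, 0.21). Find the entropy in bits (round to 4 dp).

2.4208 bits

H = −Σ pᵢ log₂ pᵢ.
−0.09·log₂(0.09) = 0.3127
−0.27·log₂(0.27) = 0.5100
−0.09·log₂(0.09) = 0.3127
−0.25·log₂(0.25) = 0.5000
−0.09·log₂(0.09) = 0.3127
−0.21·log₂(0.21) = 0.4728
Sum ≈ 2.4208 → 2.4208 bits.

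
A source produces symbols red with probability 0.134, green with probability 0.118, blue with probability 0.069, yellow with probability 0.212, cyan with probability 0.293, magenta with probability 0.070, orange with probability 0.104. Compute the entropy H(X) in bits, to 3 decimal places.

2.620 bits

H = −Σ pᵢ log₂ pᵢ.
−0.134·log₂(0.134) = 0.3886
−0.118·log₂(0.118) = 0.3638
−0.069·log₂(0.069) = 0.2662
−0.212·log₂(0.212) = 0.4744
−0.293·log₂(0.293) = 0.5189
−0.070·log₂(0.070) = 0.2686
−0.104·log₂(0.104) = 0.3396
Sum ≈ 2.6200 → 2.620 bits.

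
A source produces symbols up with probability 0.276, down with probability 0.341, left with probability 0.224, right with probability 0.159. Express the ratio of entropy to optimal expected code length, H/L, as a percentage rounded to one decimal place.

97.4%

Entropy H = −Σ p log₂ p ≈ 1.9472 bits.
Huffman merges: 159/1000+28/125→383/1000; 69/250+341/1000→617/1000; 383/1000+617/1000→1. L = 2 ≈ 2.0000.
Efficiency = H/L = 1.9472/2.0000 = 97.4%.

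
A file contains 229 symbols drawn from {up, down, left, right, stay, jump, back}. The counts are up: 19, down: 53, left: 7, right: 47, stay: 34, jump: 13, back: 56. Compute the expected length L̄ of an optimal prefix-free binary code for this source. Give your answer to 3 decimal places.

Probabilities are the counts divided by 229.
Repeatedly combine the two least-probable nodes; the expected code length is the sum of the merged weights.
merge 7/229 + 13/229 → 20/229
merge 19/229 + 20/229 → 39/229
merge 34/229 + 39/229 → 73/229
merge 47/229 + 53/229 → 100/229
merge 56/229 + 73/229 → 129/229
merge 100/229 + 129/229 → 1
L = 20/229 + 39/229 + 73/229 + 100/229 + 129/229 + 1 = 590/229 ≈ 2.576 bits/symbol.

2.576 bits/symbol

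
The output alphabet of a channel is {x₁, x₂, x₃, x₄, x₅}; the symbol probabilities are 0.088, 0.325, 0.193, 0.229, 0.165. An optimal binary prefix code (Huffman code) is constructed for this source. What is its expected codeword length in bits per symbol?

2.253 bits/symbol

Repeatedly combine the two least-probable nodes; the expected code length is the sum of the merged weights.
merge 11/125 + 33/200 → 253/1000
merge 193/1000 + 229/1000 → 211/500
merge 253/1000 + 13/40 → 289/500
merge 211/500 + 289/500 → 1
L = 253/1000 + 211/500 + 289/500 + 1 = 2253/1000 = 2.253 bits/symbol.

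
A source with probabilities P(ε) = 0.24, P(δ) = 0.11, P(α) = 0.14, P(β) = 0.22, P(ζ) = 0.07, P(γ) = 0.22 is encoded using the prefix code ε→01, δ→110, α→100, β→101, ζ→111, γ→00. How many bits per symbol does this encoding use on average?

L̄ = Σ pᵢ·ℓᵢ = 0.24·2 + 0.11·3 + 0.14·3 + 0.22·3 + 0.07·3 + 0.22·2 = 2.54 bits/symbol.

2.54 bits/symbol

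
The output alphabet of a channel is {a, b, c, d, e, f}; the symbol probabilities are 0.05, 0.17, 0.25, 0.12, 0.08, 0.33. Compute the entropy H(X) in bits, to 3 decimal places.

H = −Σ pᵢ log₂ pᵢ.
−0.05·log₂(0.05) = 0.2161
−0.17·log₂(0.17) = 0.4346
−0.25·log₂(0.25) = 0.5000
−0.12·log₂(0.12) = 0.3671
−0.08·log₂(0.08) = 0.2915
−0.33·log₂(0.33) = 0.5278
Sum ≈ 2.3371 → 2.337 bits.

2.337 bits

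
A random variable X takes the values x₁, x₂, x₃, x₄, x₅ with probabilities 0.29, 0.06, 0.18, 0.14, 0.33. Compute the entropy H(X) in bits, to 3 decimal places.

2.132 bits

H = −Σ pᵢ log₂ pᵢ.
−0.29·log₂(0.29) = 0.5179
−0.06·log₂(0.06) = 0.2435
−0.18·log₂(0.18) = 0.4453
−0.14·log₂(0.14) = 0.3971
−0.33·log₂(0.33) = 0.5278
Sum ≈ 2.1317 → 2.132 bits.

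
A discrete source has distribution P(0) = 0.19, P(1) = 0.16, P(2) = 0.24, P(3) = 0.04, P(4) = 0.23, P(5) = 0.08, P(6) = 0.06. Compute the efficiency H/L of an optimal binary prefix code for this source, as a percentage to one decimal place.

Entropy H = −Σ p log₂ p ≈ 2.5808 bits.
Huffman merges: 1/25+3/50→1/10; 2/25+1/10→9/50; 4/25+9/50→17/50; 19/100+23/100→21/50; 6/25+17/50→29/50; 21/50+29/50→1. L = 131/50 ≈ 2.6200.
Efficiency = H/L = 2.5808/2.6200 = 98.5%.

98.5%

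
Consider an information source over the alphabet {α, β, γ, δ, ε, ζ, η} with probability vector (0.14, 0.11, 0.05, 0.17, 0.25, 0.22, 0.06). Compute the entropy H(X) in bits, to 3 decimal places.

H = −Σ pᵢ log₂ pᵢ.
−0.14·log₂(0.14) = 0.3971
−0.11·log₂(0.11) = 0.3503
−0.05·log₂(0.05) = 0.2161
−0.17·log₂(0.17) = 0.4346
−0.25·log₂(0.25) = 0.5000
−0.22·log₂(0.22) = 0.4806
−0.06·log₂(0.06) = 0.2435
Sum ≈ 2.6222 → 2.622 bits.

2.622 bits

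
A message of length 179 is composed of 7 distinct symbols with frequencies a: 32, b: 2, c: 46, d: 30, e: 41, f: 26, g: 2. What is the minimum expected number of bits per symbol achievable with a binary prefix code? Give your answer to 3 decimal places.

2.525 bits/symbol

Probabilities are the counts divided by 179.
Repeatedly combine the two least-probable nodes; the expected code length is the sum of the merged weights.
merge 2/179 + 2/179 → 4/179
merge 4/179 + 26/179 → 30/179
merge 30/179 + 30/179 → 60/179
merge 32/179 + 41/179 → 73/179
merge 46/179 + 60/179 → 106/179
merge 73/179 + 106/179 → 1
L = 4/179 + 30/179 + 60/179 + 73/179 + 106/179 + 1 = 452/179 ≈ 2.525 bits/symbol.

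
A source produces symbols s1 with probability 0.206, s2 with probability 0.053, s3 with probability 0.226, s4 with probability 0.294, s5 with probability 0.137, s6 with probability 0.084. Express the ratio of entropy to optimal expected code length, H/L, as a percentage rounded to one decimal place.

Entropy H = −Σ p log₂ p ≈ 2.3913 bits.
Huffman merges: 53/1000+21/250→137/1000; 137/1000+137/1000→137/500; 103/500+113/500→54/125; 137/500+147/500→71/125; 54/125+71/125→1. L = 2411/1000 ≈ 2.4110.
Efficiency = H/L = 2.3913/2.4110 = 99.2%.

99.2%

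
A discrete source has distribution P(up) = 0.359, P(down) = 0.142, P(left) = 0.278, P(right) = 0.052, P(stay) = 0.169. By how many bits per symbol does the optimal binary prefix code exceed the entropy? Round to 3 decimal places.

0.095 bits

Entropy H = −Σ p log₂ p ≈ 2.0991 bits.
Huffman merges: 13/250+71/500→97/500; 169/1000+97/500→363/1000; 139/500+359/1000→637/1000; 363/1000+637/1000→1. L = 1097/500 ≈ 2.1940.
L − H = 2.1940 − 2.0991 = 0.095 bits.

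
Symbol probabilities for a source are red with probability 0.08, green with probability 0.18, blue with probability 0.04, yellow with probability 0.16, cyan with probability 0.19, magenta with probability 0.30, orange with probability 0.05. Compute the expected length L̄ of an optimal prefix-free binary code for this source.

2.59 bits/symbol

Repeatedly combine the two least-probable nodes; the expected code length is the sum of the merged weights.
merge 1/25 + 1/20 → 9/100
merge 2/25 + 9/100 → 17/100
merge 4/25 + 17/100 → 33/100
merge 9/50 + 19/100 → 37/100
merge 3/10 + 33/100 → 63/100
merge 37/100 + 63/100 → 1
L = 9/100 + 17/100 + 33/100 + 37/100 + 63/100 + 1 = 259/100 = 2.59 bits/symbol.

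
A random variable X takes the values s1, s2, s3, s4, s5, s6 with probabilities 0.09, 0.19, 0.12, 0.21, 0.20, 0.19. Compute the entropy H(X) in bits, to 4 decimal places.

2.5274 bits

H = −Σ pᵢ log₂ pᵢ.
−0.09·log₂(0.09) = 0.3127
−0.19·log₂(0.19) = 0.4552
−0.12·log₂(0.12) = 0.3671
−0.21·log₂(0.21) = 0.4728
−0.20·log₂(0.20) = 0.4644
−0.19·log₂(0.19) = 0.4552
Sum ≈ 2.5274 → 2.5274 bits.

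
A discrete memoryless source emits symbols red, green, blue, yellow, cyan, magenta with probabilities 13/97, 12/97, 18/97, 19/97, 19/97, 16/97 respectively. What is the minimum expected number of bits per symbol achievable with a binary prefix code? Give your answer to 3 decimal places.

Repeatedly combine the two least-probable nodes; the expected code length is the sum of the merged weights.
merge 12/97 + 13/97 → 25/97
merge 16/97 + 18/97 → 34/97
merge 19/97 + 19/97 → 38/97
merge 25/97 + 34/97 → 59/97
merge 38/97 + 59/97 → 1
L = 25/97 + 34/97 + 38/97 + 59/97 + 1 = 253/97 ≈ 2.608 bits/symbol.

2.608 bits/symbol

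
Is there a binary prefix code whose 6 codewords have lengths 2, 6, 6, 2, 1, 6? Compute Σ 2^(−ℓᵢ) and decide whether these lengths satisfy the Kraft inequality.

1.046875; no

With common denominator 2^6 = 64: Σ 2^(−ℓᵢ) = 16/64 + 1/64 + 1/64 + 16/64 + 32/64 + 1/64 = 67/64 = 1.046875.
Kraft's inequality requires Σ ≤ 1; here Σ = 1.046875 > 1, so no such prefix code exists.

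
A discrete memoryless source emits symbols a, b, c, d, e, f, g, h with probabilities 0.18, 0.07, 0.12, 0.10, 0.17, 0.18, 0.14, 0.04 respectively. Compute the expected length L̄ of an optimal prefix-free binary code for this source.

2.93 bits/symbol

Repeatedly combine the two least-probable nodes; the expected code length is the sum of the merged weights.
merge 1/25 + 7/100 → 11/100
merge 1/10 + 11/100 → 21/100
merge 3/25 + 7/50 → 13/50
merge 17/100 + 9/50 → 7/20
merge 9/50 + 21/100 → 39/100
merge 13/50 + 7/20 → 61/100
merge 39/100 + 61/100 → 1
L = 11/100 + 21/100 + 13/50 + 7/20 + 39/100 + 61/100 + 1 = 293/100 = 2.93 bits/symbol.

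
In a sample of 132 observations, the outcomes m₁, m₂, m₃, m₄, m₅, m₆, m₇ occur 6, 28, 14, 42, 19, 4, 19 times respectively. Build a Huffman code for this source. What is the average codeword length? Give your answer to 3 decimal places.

2.545 bits/symbol

Probabilities are the counts divided by 132.
Repeatedly combine the two least-probable nodes; the expected code length is the sum of the merged weights.
merge 1/33 + 1/22 → 5/66
merge 5/66 + 7/66 → 2/11
merge 19/132 + 19/132 → 19/66
merge 2/11 + 7/33 → 13/33
merge 19/66 + 7/22 → 20/33
merge 13/33 + 20/33 → 1
L = 5/66 + 2/11 + 19/66 + 13/33 + 20/33 + 1 = 28/11 ≈ 2.545 bits/symbol.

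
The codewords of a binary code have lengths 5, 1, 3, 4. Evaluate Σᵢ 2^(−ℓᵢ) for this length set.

With common denominator 2^5 = 32: Σ 2^(−ℓᵢ) = 1/32 + 16/32 + 4/32 + 2/32 = 23/32 = 0.71875.

0.71875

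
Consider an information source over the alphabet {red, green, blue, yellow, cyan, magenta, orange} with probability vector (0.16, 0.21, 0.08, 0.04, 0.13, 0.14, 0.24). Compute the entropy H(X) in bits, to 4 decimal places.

2.6470 bits

H = −Σ pᵢ log₂ pᵢ.
−0.16·log₂(0.16) = 0.4230
−0.21·log₂(0.21) = 0.4728
−0.08·log₂(0.08) = 0.2915
−0.04·log₂(0.04) = 0.1858
−0.13·log₂(0.13) = 0.3826
−0.14·log₂(0.14) = 0.3971
−0.24·log₂(0.24) = 0.4941
Sum ≈ 2.6470 → 2.6470 bits.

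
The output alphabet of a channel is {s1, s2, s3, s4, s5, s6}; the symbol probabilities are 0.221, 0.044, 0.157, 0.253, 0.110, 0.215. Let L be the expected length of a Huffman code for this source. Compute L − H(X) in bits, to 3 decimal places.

0.037 bits

Entropy H = −Σ p log₂ p ≈ 2.4277 bits.
Huffman merges: 11/250+11/100→77/500; 77/500+157/1000→311/1000; 43/200+221/1000→109/250; 253/1000+311/1000→141/250; 109/250+141/250→1. L = 493/200 ≈ 2.4650.
L − H = 2.4650 − 2.4277 = 0.037 bits.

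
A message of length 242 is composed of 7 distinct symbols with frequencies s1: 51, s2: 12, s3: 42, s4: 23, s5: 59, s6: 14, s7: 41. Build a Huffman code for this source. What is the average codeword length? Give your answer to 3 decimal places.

2.653 bits/symbol

Probabilities are the counts divided by 242.
Repeatedly combine the two least-probable nodes; the expected code length is the sum of the merged weights.
merge 6/121 + 7/121 → 13/121
merge 23/242 + 13/121 → 49/242
merge 41/242 + 21/121 → 83/242
merge 49/242 + 51/242 → 50/121
merge 59/242 + 83/242 → 71/121
merge 50/121 + 71/121 → 1
L = 13/121 + 49/242 + 83/242 + 50/121 + 71/121 + 1 = 321/121 ≈ 2.653 bits/symbol.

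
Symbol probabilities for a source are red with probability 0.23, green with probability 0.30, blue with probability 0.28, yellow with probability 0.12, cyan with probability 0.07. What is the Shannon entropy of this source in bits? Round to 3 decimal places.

H = −Σ pᵢ log₂ pᵢ.
−0.23·log₂(0.23) = 0.4877
−0.30·log₂(0.30) = 0.5211
−0.28·log₂(0.28) = 0.5142
−0.12·log₂(0.12) = 0.3671
−0.07·log₂(0.07) = 0.2686
Sum ≈ 2.1586 → 2.159 bits.

2.159 bits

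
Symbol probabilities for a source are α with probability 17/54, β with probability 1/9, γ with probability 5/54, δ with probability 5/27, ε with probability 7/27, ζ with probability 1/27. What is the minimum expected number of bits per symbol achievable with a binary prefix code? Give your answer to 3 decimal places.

Repeatedly combine the two least-probable nodes; the expected code length is the sum of the merged weights.
merge 1/27 + 5/54 → 7/54
merge 1/9 + 7/54 → 13/54
merge 5/27 + 13/54 → 23/54
merge 7/27 + 17/54 → 31/54
merge 23/54 + 31/54 → 1
L = 7/54 + 13/54 + 23/54 + 31/54 + 1 = 64/27 ≈ 2.370 bits/symbol.

2.370 bits/symbol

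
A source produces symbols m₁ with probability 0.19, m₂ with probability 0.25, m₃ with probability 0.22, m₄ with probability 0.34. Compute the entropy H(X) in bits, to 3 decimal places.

1.965 bits

H = −Σ pᵢ log₂ pᵢ.
−0.19·log₂(0.19) = 0.4552
−0.25·log₂(0.25) = 0.5000
−0.22·log₂(0.22) = 0.4806
−0.34·log₂(0.34) = 0.5292
Sum ≈ 1.9650 → 1.965 bits.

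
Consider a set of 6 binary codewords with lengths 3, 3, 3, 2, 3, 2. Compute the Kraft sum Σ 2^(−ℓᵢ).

With common denominator 2^3 = 8: Σ 2^(−ℓᵢ) = 1/8 + 1/8 + 1/8 + 2/8 + 1/8 + 2/8 = 8/8 = 1.

1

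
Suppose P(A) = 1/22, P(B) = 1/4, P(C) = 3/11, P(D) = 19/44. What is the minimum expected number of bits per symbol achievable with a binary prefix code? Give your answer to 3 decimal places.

Repeatedly combine the two least-probable nodes; the expected code length is the sum of the merged weights.
merge 1/22 + 1/4 → 13/44
merge 3/11 + 13/44 → 25/44
merge 19/44 + 25/44 → 1
L = 13/44 + 25/44 + 1 = 41/22 ≈ 1.864 bits/symbol.

1.864 bits/symbol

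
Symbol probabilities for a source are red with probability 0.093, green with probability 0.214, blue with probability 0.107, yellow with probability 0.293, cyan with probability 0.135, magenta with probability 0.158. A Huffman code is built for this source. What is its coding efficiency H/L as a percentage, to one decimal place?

99.0%

Entropy H = −Σ p log₂ p ≈ 2.4692 bits.
Huffman merges: 93/1000+107/1000→1/5; 27/200+79/500→293/1000; 1/5+107/500→207/500; 293/1000+293/1000→293/500; 207/500+293/500→1. L = 2493/1000 ≈ 2.4930.
Efficiency = H/L = 2.4692/2.4930 = 99.0%.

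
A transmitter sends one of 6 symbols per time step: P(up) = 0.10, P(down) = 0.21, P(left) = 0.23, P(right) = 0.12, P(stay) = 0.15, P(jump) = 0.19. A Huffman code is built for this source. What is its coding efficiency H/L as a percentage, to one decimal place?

98.7%

Entropy H = −Σ p log₂ p ≈ 2.5255 bits.
Huffman merges: 1/10+3/25→11/50; 3/20+19/100→17/50; 21/100+11/50→43/100; 23/100+17/50→57/100; 43/100+57/100→1. L = 64/25 ≈ 2.5600.
Efficiency = H/L = 2.5255/2.5600 = 98.7%.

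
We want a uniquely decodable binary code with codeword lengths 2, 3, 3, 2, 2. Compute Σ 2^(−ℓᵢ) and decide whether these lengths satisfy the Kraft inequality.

1; yes

With common denominator 2^3 = 8: Σ 2^(−ℓᵢ) = 2/8 + 1/8 + 1/8 + 2/8 + 2/8 = 8/8 = 1.
Kraft's inequality requires Σ ≤ 1; here Σ = 1 ≤ 1, so such a prefix code exists.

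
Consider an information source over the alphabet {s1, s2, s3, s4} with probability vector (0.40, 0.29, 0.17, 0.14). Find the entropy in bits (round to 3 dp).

1.878 bits

H = −Σ pᵢ log₂ pᵢ.
−0.40·log₂(0.40) = 0.5288
−0.29·log₂(0.29) = 0.5179
−0.17·log₂(0.17) = 0.4346
−0.14·log₂(0.14) = 0.3971
Sum ≈ 1.8784 → 1.878 bits.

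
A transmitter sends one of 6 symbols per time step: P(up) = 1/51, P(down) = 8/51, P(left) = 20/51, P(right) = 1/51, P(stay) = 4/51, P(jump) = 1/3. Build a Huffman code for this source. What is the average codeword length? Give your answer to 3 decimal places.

Repeatedly combine the two least-probable nodes; the expected code length is the sum of the merged weights.
merge 1/51 + 1/51 → 2/51
merge 2/51 + 4/51 → 2/17
merge 2/17 + 8/51 → 14/51
merge 14/51 + 1/3 → 31/51
merge 20/51 + 31/51 → 1
L = 2/51 + 2/17 + 14/51 + 31/51 + 1 = 104/51 ≈ 2.039 bits/symbol.

2.039 bits/symbol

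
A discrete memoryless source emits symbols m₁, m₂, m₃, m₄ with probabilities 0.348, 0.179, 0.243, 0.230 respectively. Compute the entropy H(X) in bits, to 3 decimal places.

H = −Σ pᵢ log₂ pᵢ.
−0.348·log₂(0.348) = 0.5299
−0.179·log₂(0.179) = 0.4443
−0.243·log₂(0.243) = 0.4960
−0.230·log₂(0.230) = 0.4877
Sum ≈ 1.9578 → 1.958 bits.

1.958 bits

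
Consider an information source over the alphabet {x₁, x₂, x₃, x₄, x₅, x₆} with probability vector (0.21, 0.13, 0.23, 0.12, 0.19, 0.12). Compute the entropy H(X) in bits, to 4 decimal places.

2.5325 bits

H = −Σ pᵢ log₂ pᵢ.
−0.21·log₂(0.21) = 0.4728
−0.13·log₂(0.13) = 0.3826
−0.23·log₂(0.23) = 0.4877
−0.12·log₂(0.12) = 0.3671
−0.19·log₂(0.19) = 0.4552
−0.12·log₂(0.12) = 0.3671
Sum ≈ 2.5325 → 2.5325 bits.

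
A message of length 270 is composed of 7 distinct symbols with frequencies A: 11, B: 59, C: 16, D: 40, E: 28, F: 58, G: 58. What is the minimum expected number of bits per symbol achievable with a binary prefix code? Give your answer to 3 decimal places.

Probabilities are the counts divided by 270.
Repeatedly combine the two least-probable nodes; the expected code length is the sum of the merged weights.
merge 11/270 + 8/135 → 1/10
merge 1/10 + 14/135 → 11/54
merge 4/27 + 11/54 → 19/54
merge 29/135 + 29/135 → 58/135
merge 59/270 + 19/54 → 77/135
merge 58/135 + 77/135 → 1
L = 1/10 + 11/54 + 19/54 + 58/135 + 77/135 + 1 = 239/90 ≈ 2.656 bits/symbol.

2.656 bits/symbol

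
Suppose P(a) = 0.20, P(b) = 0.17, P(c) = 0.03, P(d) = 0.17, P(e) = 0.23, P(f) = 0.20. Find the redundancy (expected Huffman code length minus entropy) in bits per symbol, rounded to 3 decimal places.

Entropy H = −Σ p log₂ p ≈ 2.4374 bits.
Huffman merges: 3/100+17/100→1/5; 17/100+1/5→37/100; 1/5+1/5→2/5; 23/100+37/100→3/5; 2/5+3/5→1. L = 257/100 ≈ 2.5700.
L − H = 2.5700 − 2.4374 = 0.133 bits.

0.133 bits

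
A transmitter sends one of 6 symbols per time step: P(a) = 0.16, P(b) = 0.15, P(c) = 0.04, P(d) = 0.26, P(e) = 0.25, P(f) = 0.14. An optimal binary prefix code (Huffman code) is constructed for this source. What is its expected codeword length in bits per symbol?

Repeatedly combine the two least-probable nodes; the expected code length is the sum of the merged weights.
merge 1/25 + 7/50 → 9/50
merge 3/20 + 4/25 → 31/100
merge 9/50 + 1/4 → 43/100
merge 13/50 + 31/100 → 57/100
merge 43/100 + 57/100 → 1
L = 9/50 + 31/100 + 43/100 + 57/100 + 1 = 249/100 = 2.49 bits/symbol.

2.49 bits/symbol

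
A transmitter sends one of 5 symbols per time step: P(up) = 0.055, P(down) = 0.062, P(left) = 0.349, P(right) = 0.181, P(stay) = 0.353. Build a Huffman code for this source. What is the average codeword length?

2.062 bits/symbol

Repeatedly combine the two least-probable nodes; the expected code length is the sum of the merged weights.
merge 11/200 + 31/500 → 117/1000
merge 117/1000 + 181/1000 → 149/500
merge 149/500 + 349/1000 → 647/1000
merge 353/1000 + 647/1000 → 1
L = 117/1000 + 149/500 + 647/1000 + 1 = 1031/500 = 2.062 bits/symbol.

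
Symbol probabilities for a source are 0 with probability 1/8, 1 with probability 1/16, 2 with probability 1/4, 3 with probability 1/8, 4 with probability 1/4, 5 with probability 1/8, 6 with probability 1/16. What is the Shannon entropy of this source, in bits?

Each probability is a power of 1/2, so log₂(1/p) is an integer.
H = Σ p·log₂(1/p) = 1/8·3 + 1/16·4 + 1/4·2 + 1/8·3 + 1/4·2 + 1/8·3 + 1/16·4 = 2.625 bits.

2.625 bits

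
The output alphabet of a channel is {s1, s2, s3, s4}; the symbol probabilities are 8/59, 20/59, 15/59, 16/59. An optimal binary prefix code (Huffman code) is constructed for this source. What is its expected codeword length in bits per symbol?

2 bits/symbol

Repeatedly combine the two least-probable nodes; the expected code length is the sum of the merged weights.
merge 8/59 + 15/59 → 23/59
merge 16/59 + 20/59 → 36/59
merge 23/59 + 36/59 → 1
L = 23/59 + 36/59 + 1 = 2 bits/symbol.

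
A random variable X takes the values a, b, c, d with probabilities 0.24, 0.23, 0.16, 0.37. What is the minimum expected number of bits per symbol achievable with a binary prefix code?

Repeatedly combine the two least-probable nodes; the expected code length is the sum of the merged weights.
merge 4/25 + 23/100 → 39/100
merge 6/25 + 37/100 → 61/100
merge 39/100 + 61/100 → 1
L = 39/100 + 61/100 + 1 = 2 bits/symbol.

2 bits/symbol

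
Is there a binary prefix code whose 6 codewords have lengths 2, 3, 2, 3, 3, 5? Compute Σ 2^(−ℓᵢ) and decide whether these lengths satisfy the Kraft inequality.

With common denominator 2^5 = 32: Σ 2^(−ℓᵢ) = 8/32 + 4/32 + 8/32 + 4/32 + 4/32 + 1/32 = 29/32 = 0.90625.
Kraft's inequality requires Σ ≤ 1; here Σ = 0.90625 ≤ 1, so such a prefix code exists.

0.90625; yes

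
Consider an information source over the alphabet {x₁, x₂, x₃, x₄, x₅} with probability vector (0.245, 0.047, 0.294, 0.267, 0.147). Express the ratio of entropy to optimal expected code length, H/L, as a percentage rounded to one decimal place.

97.5%

Entropy H = −Σ p log₂ p ≈ 2.1390 bits.
Huffman merges: 47/1000+147/1000→97/500; 97/500+49/200→439/1000; 267/1000+147/500→561/1000; 439/1000+561/1000→1. L = 1097/500 ≈ 2.1940.
Efficiency = H/L = 2.1390/2.1940 = 97.5%.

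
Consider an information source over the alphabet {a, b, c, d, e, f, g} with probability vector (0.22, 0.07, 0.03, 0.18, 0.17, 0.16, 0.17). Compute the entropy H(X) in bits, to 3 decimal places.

2.638 bits

H = −Σ pᵢ log₂ pᵢ.
−0.22·log₂(0.22) = 0.4806
−0.07·log₂(0.07) = 0.2686
−0.03·log₂(0.03) = 0.1518
−0.18·log₂(0.18) = 0.4453
−0.17·log₂(0.17) = 0.4346
−0.16·log₂(0.16) = 0.4230
−0.17·log₂(0.17) = 0.4346
Sum ≈ 2.6384 → 2.638 bits.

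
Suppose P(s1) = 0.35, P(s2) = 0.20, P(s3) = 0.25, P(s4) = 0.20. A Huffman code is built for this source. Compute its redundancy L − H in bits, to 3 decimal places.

Entropy H = −Σ p log₂ p ≈ 1.9589 bits.
Huffman merges: 1/5+1/5→2/5; 1/4+7/20→3/5; 2/5+3/5→1. L = 2 ≈ 2.0000.
L − H = 2.0000 − 1.9589 = 0.041 bits.

0.041 bits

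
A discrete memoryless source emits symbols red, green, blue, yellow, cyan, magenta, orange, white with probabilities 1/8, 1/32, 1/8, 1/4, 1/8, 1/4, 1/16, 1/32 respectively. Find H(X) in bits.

Each probability is a power of 1/2, so log₂(1/p) is an integer.
H = Σ p·log₂(1/p) = 1/8·3 + 1/32·5 + 1/8·3 + 1/4·2 + 1/8·3 + 1/4·2 + 1/16·4 + 1/32·5 = 2.6875 bits.

2.6875 bits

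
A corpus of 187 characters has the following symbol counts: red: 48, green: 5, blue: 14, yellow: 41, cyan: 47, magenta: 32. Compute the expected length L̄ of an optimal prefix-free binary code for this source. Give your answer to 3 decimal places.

Probabilities are the counts divided by 187.
Repeatedly combine the two least-probable nodes; the expected code length is the sum of the merged weights.
merge 5/187 + 14/187 → 19/187
merge 19/187 + 32/187 → 3/11
merge 41/187 + 47/187 → 8/17
merge 48/187 + 3/11 → 9/17
merge 8/17 + 9/17 → 1
L = 19/187 + 3/11 + 8/17 + 9/17 + 1 = 444/187 ≈ 2.374 bits/symbol.

2.374 bits/symbol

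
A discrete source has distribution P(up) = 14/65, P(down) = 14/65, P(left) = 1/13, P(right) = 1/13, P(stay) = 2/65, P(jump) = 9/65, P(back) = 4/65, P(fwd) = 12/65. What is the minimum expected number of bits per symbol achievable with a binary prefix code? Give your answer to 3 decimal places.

Repeatedly combine the two least-probable nodes; the expected code length is the sum of the merged weights.
merge 2/65 + 4/65 → 6/65
merge 1/13 + 1/13 → 2/13
merge 6/65 + 9/65 → 3/13
merge 2/13 + 12/65 → 22/65
merge 14/65 + 14/65 → 28/65
merge 3/13 + 22/65 → 37/65
merge 28/65 + 37/65 → 1
L = 6/65 + 2/13 + 3/13 + 22/65 + 28/65 + 37/65 + 1 = 183/65 ≈ 2.815 bits/symbol.

2.815 bits/symbol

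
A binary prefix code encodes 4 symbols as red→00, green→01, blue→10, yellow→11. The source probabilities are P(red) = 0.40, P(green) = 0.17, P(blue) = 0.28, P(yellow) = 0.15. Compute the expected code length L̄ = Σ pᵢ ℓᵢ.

L̄ = Σ pᵢ·ℓᵢ = 0.40·2 + 0.17·2 + 0.28·2 + 0.15·2 = 2 bits/symbol.

2 bits/symbol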